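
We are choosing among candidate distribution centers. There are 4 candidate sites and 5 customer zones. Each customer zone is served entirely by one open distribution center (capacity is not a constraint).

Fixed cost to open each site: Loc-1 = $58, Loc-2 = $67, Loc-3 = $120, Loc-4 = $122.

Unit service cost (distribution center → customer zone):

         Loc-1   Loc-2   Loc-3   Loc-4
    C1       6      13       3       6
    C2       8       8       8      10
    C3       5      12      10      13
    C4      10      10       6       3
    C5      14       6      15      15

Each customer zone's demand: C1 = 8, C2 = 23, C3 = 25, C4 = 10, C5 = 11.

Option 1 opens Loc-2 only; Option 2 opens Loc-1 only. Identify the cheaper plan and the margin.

Option 1: {Loc-2}: C1→Loc-2 13·8=104, C2→Loc-2 8·23=184, C3→Loc-2 12·25=300, C4→Loc-2 10·10=100, C5→Loc-2 6·11=66. Service 754; fixed 67; total 821.
Option 2: {Loc-1}: C1→Loc-1 6·8=48, C2→Loc-1 8·23=184, C3→Loc-1 5·25=125, C4→Loc-1 10·10=100, C5→Loc-1 14·11=154. Service 611; fixed 58; total 669.
Difference: |821 − 669| = 152.

Option 2 is cheaper by 152.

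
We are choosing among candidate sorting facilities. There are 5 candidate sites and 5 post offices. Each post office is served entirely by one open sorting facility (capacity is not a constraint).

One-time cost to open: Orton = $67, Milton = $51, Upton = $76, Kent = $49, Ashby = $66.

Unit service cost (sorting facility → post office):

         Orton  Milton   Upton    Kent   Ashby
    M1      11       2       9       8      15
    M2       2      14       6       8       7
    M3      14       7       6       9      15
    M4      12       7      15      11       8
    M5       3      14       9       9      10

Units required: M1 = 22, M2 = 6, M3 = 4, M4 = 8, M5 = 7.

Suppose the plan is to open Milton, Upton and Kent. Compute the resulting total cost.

Each post office is assigned to its cheapest site among the open ones.
{Milton, Upton, Kent}: M1→Milton 2·22=44, M2→Upton 6·6=36, M3→Upton 6·4=24, M4→Milton 7·8=56, M5→Upton 9·7=63. Service 223; fixed 176; total 399.

Total cost: 399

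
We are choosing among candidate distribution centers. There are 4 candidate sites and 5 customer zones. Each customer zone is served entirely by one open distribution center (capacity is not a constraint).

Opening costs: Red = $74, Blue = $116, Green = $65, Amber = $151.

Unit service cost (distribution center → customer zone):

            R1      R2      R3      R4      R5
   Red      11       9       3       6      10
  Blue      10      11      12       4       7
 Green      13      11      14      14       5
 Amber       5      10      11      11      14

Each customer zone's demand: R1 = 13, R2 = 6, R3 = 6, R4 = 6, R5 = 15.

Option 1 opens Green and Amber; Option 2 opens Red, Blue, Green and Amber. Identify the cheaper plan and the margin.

Option 1: {Green, Amber}: R1→Amber 5·13=65, R2→Amber 10·6=60, R3→Amber 11·6=66, R4→Amber 11·6=66, R5→Green 5·15=75. Service 332; fixed 216; total 548.
Option 2: {Red, Blue, Green, Amber}: R1→Amber 5·13=65, R2→Red 9·6=54, R3→Red 3·6=18, R4→Blue 4·6=24, R5→Green 5·15=75. Service 236; fixed 406; total 642.
Difference: |548 − 642| = 94.

Option 1 is cheaper by 94.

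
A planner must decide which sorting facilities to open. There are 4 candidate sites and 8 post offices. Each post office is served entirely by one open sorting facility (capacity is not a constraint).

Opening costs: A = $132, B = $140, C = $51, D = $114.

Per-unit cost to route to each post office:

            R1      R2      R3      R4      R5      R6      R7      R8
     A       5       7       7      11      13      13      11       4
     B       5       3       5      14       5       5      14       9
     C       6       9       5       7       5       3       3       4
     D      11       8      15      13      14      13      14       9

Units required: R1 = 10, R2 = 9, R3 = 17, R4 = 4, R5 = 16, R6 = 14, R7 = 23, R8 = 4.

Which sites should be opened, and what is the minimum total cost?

Open C only; minimum total cost 512.

For any fixed open set, each post office goes to its cheapest open site; total = fixed + service.
{C}: R1→C 6·10=60, R2→C 9·9=81, R3→C 5·17=85, R4→C 7·4=28, R5→C 5·16=80, R6→C 3·14=42, R7→C 3·23=69, R8→C 4·4=16. Service 461; fixed 51; total 512.
{B, C}: service 397 + fixed 191 = 588
{A, C}: service 433 + fixed 183 = 616
{A, B, C, D}: service 397 + fixed 437 = 834
No other subset beats 512.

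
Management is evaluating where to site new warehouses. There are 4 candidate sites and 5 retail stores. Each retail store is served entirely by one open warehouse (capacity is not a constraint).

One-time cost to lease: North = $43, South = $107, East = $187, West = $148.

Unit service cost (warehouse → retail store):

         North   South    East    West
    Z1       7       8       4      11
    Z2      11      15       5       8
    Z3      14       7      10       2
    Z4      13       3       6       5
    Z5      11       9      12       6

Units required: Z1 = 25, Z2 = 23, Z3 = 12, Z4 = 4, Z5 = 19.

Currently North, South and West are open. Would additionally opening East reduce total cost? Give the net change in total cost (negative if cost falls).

No — net change +43 (cost rises by 43).

Current service cost with {North, South, West}: 509.
Adding East: each retail store re-picks its cheapest; new service cost 365, saving 144.
Extra fixed cost: 187. Net change = 187 − 144 = 43.
(Totals: 807 → 850.)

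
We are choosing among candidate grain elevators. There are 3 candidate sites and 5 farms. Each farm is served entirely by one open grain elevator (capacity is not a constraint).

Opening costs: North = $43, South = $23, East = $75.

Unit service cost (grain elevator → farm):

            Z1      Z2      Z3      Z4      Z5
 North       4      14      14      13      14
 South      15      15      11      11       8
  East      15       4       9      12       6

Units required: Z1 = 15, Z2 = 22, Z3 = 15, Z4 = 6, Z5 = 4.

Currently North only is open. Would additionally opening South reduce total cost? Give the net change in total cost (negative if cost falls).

Yes — net change −58 (cost falls by 58).

Current service cost with {North}: 712.
Adding South: each farm re-picks its cheapest; new service cost 631, saving 81.
Extra fixed cost: 23. Net change = 23 − 81 = -58.
(Totals: 755 → 697.)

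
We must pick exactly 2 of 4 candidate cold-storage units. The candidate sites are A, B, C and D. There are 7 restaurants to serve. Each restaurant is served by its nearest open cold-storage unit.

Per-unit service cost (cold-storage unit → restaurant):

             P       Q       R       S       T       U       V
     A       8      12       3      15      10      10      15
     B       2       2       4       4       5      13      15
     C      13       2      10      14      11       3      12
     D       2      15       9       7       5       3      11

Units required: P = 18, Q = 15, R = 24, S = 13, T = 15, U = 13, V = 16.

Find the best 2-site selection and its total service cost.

With exactly 2 open, each restaurant uses its cheapest among the chosen.
{B, D}: P→B 2·18=36, Q→B 2·15=30, R→B 4·24=96, S→B 4·13=52, T→B 5·15=75, U→D 3·13=39, V→D 11·16=176. Service cost 504.
{B, C}: service cost 520
{A, B}: service cost 635
Among all 6 size-2 choices, {B, D} is lowest.

Choose B and D; total service cost 504.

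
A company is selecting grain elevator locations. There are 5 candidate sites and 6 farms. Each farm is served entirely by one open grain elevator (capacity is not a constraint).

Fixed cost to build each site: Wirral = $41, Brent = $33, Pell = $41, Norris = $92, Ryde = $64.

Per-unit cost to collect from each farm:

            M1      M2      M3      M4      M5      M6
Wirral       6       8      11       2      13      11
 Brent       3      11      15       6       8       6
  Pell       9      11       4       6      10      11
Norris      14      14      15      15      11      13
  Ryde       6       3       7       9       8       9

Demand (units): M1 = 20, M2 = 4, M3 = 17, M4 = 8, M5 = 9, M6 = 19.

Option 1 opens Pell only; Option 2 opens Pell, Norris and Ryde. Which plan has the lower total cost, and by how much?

Option 1 is cheaper by 8.

Option 1: {Pell}: M1→Pell 9·20=180, M2→Pell 11·4=44, M3→Pell 4·17=68, M4→Pell 6·8=48, M5→Pell 10·9=90, M6→Pell 11·19=209. Service 639; fixed 41; total 680.
Option 2: {Pell, Norris, Ryde}: M1→Ryde 6·20=120, M2→Ryde 3·4=12, M3→Pell 4·17=68, M4→Pell 6·8=48, M5→Ryde 8·9=72, M6→Ryde 9·19=171. Service 491; fixed 197; total 688.
Difference: |680 − 688| = 8.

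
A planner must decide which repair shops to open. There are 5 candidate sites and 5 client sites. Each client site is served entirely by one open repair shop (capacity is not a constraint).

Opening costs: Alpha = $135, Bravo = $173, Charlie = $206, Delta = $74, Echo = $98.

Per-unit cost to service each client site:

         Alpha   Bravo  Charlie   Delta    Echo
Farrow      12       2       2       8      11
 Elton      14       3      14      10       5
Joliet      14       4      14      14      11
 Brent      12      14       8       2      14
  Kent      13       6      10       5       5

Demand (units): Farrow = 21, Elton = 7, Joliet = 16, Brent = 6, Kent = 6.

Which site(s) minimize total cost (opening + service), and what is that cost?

For any fixed open set, each client site goes to its cheapest open site; total = fixed + service.
{Bravo, Delta}: Farrow→Bravo 2·21=42, Elton→Bravo 3·7=21, Joliet→Bravo 4·16=64, Brent→Delta 2·6=12, Kent→Delta 5·6=30. Service 169; fixed 247; total 416.
{Bravo}: service 247 + fixed 173 = 420
{Bravo, Echo}: Farrow→Bravo 2·21=42, Elton→Bravo 3·7=21, Joliet→Bravo 4·16=64, Brent→Bravo 14·6=84, Kent→Echo 5·6=30. Service 241; fixed 271; total 512.
{Alpha, Bravo, Charlie, Delta, Echo}: service 169 + fixed 686 = 855
No other subset beats 416.

Open Bravo and Delta; minimum total cost 416.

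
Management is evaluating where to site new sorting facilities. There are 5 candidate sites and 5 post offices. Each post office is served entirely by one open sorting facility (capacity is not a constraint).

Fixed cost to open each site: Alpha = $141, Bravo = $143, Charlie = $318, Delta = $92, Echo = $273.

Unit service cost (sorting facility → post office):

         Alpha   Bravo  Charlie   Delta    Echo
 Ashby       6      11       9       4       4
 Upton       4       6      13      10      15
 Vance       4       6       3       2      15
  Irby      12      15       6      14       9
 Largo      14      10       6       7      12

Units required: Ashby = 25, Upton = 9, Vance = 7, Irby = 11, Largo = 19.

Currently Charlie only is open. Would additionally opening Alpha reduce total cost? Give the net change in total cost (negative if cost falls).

Current service cost with {Charlie}: 543.
Adding Alpha: each post office re-picks its cheapest; new service cost 387, saving 156.
Extra fixed cost: 141. Net change = 141 − 156 = -15.
(Totals: 861 → 846.)

Yes — net change −15 (cost falls by 15).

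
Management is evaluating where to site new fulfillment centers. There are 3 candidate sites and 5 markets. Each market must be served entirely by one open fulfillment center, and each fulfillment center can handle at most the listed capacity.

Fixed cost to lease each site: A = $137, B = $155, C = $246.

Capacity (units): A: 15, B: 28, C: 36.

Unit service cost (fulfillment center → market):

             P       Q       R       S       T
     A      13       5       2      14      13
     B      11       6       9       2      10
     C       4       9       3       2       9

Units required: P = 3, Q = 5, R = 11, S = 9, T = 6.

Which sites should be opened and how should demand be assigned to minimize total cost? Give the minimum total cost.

Open {C}: P→C 4·3=12, Q→C 9·5=45, R→C 3·11=33, S→C 2·9=18, T→C 9·6=54.
Loads: C carries 34/36. Service 162; fixed 246; total 408.
Next best feasible plan costs 455.

Minimum total cost: 408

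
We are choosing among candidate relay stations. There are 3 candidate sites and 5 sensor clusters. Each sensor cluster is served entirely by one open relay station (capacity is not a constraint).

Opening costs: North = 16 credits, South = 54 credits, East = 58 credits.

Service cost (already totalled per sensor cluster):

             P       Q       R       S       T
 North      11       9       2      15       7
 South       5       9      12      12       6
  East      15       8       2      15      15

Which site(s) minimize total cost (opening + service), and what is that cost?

For any fixed open set, each sensor cluster goes to its cheapest open site; total = fixed + service.
{North}: P→North 11, Q→North 9, R→North 2, S→North 15, T→North 7. Service 44; fixed 16; total 60.
{South}: service 44 + fixed 54 = 98
{North, South}: P→South 5, Q→North 9, R→North 2, S→South 12, T→South 6. Service 34; fixed 70; total 104.
{North, South, East}: service 33 + fixed 128 = 161
(All 7 nonempty subsets were checked; North only is lowest.)

Open North only; minimum total cost 60.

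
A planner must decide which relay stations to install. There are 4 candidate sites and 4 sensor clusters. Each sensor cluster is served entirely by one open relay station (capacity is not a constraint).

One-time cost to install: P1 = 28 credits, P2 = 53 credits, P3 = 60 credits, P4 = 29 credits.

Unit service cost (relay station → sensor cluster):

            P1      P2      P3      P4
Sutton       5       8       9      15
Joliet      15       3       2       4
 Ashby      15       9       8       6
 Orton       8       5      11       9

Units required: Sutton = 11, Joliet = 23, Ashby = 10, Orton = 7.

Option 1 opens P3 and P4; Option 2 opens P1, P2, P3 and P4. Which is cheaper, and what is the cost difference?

Option 1: {P3, P4}: Sutton→P3 9·11=99, Joliet→P3 2·23=46, Ashby→P4 6·10=60, Orton→P4 9·7=63. Service 268; fixed 89; total 357.
Option 2: {P1, P2, P3, P4}: Sutton→P1 5·11=55, Joliet→P3 2·23=46, Ashby→P4 6·10=60, Orton→P2 5·7=35. Service 196; fixed 170; total 366.
Difference: |357 − 366| = 9.

Option 1 is cheaper by 9.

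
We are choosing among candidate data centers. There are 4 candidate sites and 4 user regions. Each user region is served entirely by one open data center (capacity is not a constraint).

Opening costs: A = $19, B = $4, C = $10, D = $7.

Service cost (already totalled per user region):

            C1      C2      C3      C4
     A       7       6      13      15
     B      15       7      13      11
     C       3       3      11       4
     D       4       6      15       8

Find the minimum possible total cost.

Minimum total cost: 31

For any fixed open set, each user region goes to its cheapest open site; total = fixed + service.
{C}: C1→C 3, C2→C 3, C3→C 11, C4→C 4. Service 21; fixed 10; total 31.
{B, C}: C1→C 3, C2→C 3, C3→C 11, C4→C 4. Service 21; fixed 14; total 35.
{C, D}: service 21 + fixed 17 = 38
{A, B, C, D}: C1→C 3, C2→C 3, C3→C 11, C4→C 4. Service 21; fixed 40; total 61.
(All 15 nonempty subsets were checked; C only is lowest.)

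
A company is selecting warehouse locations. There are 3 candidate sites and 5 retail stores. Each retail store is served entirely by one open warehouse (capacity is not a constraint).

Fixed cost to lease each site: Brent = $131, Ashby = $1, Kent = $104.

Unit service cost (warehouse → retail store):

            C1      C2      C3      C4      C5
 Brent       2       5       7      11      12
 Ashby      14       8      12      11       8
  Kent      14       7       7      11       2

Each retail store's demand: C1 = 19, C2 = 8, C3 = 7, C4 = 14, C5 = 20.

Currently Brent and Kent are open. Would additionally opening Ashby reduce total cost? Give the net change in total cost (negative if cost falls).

No — net change +1 (cost rises by 1).

Current service cost with {Brent, Kent}: 321.
Adding Ashby: each retail store re-picks its cheapest; new service cost 321, saving 0.
Extra fixed cost: 1. Net change = 1 − 0 = 1.
(Totals: 556 → 557.)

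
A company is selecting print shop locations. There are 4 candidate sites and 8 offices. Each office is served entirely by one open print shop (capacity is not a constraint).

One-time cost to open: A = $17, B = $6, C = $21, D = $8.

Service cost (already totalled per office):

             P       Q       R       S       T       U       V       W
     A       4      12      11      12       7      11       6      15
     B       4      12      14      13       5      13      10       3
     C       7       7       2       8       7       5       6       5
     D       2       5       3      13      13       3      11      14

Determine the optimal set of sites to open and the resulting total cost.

For any fixed open set, each office goes to its cheapest open site; total = fixed + service.
{B, D}: P→D 2, Q→D 5, R→D 3, S→B 13, T→B 5, U→D 3, V→B 10, W→B 3. Service 44; fixed 14; total 58.
{B, C}: P→B 4, Q→C 7, R→C 2, S→C 8, T→B 5, U→C 5, V→C 6, W→B 3. Service 40; fixed 27; total 67.
{C, D}: P→D 2, Q→D 5, R→C 2, S→C 8, T→C 7, U→D 3, V→C 6, W→C 5. Service 38; fixed 29; total 67.
{A, B, C, D}: P→D 2, Q→D 5, R→C 2, S→C 8, T→B 5, U→D 3, V→A 6, W→B 3. Service 34; fixed 52; total 86.
(All 15 nonempty subsets were checked; B and D is lowest.)

Open B and D; minimum total cost 58.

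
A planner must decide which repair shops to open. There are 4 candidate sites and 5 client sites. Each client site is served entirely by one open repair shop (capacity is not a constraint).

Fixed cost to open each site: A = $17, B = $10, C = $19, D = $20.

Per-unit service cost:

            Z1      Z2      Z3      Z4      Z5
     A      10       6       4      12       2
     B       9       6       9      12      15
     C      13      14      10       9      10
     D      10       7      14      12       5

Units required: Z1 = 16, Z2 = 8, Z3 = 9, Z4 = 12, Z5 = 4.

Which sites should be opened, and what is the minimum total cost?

For any fixed open set, each client site goes to its cheapest open site; total = fixed + service.
{A, B, C}: Z1→B 9·16=144, Z2→A 6·8=48, Z3→A 4·9=36, Z4→C 9·12=108, Z5→A 2·4=8. Service 344; fixed 46; total 390.
{A, C}: Z1→A 10·16=160, Z2→A 6·8=48, Z3→A 4·9=36, Z4→C 9·12=108, Z5→A 2·4=8. Service 360; fixed 36; total 396.
{A, B}: Z1→B 9·16=144, Z2→A 6·8=48, Z3→A 4·9=36, Z4→A 12·12=144, Z5→A 2·4=8. Service 380; fixed 27; total 407.
{A, B, C, D}: service 344 + fixed 66 = 410
No other subset beats 390.

Open A, B and C; minimum total cost 390.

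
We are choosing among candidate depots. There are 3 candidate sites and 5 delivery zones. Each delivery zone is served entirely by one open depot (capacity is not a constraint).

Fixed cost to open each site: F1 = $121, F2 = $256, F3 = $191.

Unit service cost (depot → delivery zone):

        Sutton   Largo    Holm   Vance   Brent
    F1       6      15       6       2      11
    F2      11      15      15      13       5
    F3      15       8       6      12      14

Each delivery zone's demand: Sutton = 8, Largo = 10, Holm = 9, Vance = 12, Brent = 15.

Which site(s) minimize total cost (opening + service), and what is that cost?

For any fixed open set, each delivery zone goes to its cheapest open site; total = fixed + service.
{F1}: Sutton→F1 6·8=48, Largo→F1 15·10=150, Holm→F1 6·9=54, Vance→F1 2·12=24, Brent→F1 11·15=165. Service 441; fixed 121; total 562.
{F1, F3}: service 371 + fixed 312 = 683
{F1, F2}: Sutton→F1 6·8=48, Largo→F1 15·10=150, Holm→F1 6·9=54, Vance→F1 2·12=24, Brent→F2 5·15=75. Service 351; fixed 377; total 728.
{F1, F2, F3}: service 281 + fixed 568 = 849
No other subset beats 562.

Open F1 only; minimum total cost 562.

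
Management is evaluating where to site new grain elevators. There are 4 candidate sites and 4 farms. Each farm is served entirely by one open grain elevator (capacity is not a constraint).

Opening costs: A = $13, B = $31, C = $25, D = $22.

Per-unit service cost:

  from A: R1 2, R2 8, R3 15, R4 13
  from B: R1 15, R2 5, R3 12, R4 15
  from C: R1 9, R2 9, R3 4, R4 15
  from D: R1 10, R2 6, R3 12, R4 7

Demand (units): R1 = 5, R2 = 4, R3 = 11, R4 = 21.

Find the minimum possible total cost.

For any fixed open set, each farm goes to its cheapest open site; total = fixed + service.
{A, C, D}: R1→A 2·5=10, R2→D 6·4=24, R3→C 4·11=44, R4→D 7·21=147. Service 225; fixed 60; total 285.
{C, D}: service 260 + fixed 47 = 307
{A, B, C, D}: service 221 + fixed 91 = 312
{A}: service 480 + fixed 13 = 493
No other subset beats 285.

Minimum total cost: 285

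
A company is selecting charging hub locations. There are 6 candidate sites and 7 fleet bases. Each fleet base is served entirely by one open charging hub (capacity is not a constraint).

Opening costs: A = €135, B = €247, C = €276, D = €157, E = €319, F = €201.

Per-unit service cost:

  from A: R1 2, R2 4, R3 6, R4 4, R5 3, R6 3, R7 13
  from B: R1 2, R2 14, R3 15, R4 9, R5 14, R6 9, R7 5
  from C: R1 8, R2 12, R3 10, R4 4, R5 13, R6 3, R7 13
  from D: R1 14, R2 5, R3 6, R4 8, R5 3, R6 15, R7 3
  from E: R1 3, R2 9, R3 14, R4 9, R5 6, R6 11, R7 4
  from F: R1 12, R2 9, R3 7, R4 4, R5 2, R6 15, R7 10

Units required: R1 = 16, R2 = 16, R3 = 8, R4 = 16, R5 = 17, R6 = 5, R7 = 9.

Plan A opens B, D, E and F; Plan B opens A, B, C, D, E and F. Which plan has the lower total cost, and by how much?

Plan A: {B, D, E, F}: R1→B 2·16=32, R2→D 5·16=80, R3→D 6·8=48, R4→F 4·16=64, R5→F 2·17=34, R6→B 9·5=45, R7→D 3·9=27. Service 330; fixed 924; total 1254.
Plan B: {A, B, C, D, E, F}: R1→A 2·16=32, R2→A 4·16=64, R3→A 6·8=48, R4→A 4·16=64, R5→F 2·17=34, R6→A 3·5=15, R7→D 3·9=27. Service 284; fixed 1335; total 1619.
Difference: |1254 − 1619| = 365.

Plan A is cheaper by 365.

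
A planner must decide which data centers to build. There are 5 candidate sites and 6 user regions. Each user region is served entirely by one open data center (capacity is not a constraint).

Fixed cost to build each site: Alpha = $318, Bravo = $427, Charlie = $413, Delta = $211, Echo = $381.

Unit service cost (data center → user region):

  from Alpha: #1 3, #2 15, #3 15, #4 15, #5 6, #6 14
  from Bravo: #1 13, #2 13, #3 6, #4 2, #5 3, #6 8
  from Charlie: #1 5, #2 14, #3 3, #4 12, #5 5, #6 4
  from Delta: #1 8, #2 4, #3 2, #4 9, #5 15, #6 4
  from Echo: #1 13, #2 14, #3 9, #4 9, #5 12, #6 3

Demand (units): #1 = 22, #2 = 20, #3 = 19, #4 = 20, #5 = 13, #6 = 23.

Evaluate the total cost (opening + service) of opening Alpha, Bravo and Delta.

Total cost: 1311

Each user region is assigned to its cheapest site among the open ones.
{Alpha, Bravo, Delta}: #1→Alpha 3·22=66, #2→Delta 4·20=80, #3→Delta 2·19=38, #4→Bravo 2·20=40, #5→Bravo 3·13=39, #6→Delta 4·23=92. Service 355; fixed 956; total 1311.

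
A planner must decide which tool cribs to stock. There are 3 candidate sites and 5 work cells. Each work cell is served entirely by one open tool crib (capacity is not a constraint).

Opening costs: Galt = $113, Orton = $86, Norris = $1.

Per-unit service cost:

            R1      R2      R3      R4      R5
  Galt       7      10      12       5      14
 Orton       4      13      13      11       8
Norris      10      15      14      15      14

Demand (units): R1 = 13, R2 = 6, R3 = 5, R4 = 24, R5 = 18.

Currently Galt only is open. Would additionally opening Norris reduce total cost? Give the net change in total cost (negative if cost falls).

No — net change +1 (cost rises by 1).

Current service cost with {Galt}: 583.
Adding Norris: each work cell re-picks its cheapest; new service cost 583, saving 0.
Extra fixed cost: 1. Net change = 1 − 0 = 1.
(Totals: 696 → 697.)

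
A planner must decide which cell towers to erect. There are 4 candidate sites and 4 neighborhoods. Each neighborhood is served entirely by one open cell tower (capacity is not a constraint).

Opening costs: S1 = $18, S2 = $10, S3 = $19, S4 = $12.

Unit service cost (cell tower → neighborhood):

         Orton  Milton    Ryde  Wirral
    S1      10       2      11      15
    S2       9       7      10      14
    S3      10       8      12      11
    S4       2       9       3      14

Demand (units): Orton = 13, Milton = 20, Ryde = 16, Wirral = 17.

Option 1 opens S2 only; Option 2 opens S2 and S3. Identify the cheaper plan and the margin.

Option 1: {S2}: Orton→S2 9·13=117, Milton→S2 7·20=140, Ryde→S2 10·16=160, Wirral→S2 14·17=238. Service 655; fixed 10; total 665.
Option 2: {S2, S3}: Orton→S2 9·13=117, Milton→S2 7·20=140, Ryde→S2 10·16=160, Wirral→S3 11·17=187. Service 604; fixed 29; total 633.
Difference: |665 − 633| = 32.

Option 2 is cheaper by 32.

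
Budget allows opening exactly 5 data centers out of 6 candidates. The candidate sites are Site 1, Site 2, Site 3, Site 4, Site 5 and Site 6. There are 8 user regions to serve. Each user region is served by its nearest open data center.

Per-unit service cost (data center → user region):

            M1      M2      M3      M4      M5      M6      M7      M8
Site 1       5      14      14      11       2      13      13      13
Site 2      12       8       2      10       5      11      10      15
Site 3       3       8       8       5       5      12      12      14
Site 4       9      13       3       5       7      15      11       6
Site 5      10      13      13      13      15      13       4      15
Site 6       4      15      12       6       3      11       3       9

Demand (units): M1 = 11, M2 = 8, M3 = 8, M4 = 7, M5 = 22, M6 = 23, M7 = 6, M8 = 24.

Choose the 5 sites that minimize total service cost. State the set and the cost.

Choose Site 1, Site 2, Site 3, Site 4 and Site 6; total service cost 607.

With exactly 5 open, each user region uses its cheapest among the chosen.
{Site 1, Site 2, Site 3, Site 4, Site 6}: M1→Site 3 3·11=33, M2→Site 2 8·8=64, M3→Site 2 2·8=16, M4→Site 3 5·7=35, M5→Site 1 2·22=44, M6→Site 2 11·23=253, M7→Site 6 3·6=18, M8→Site 4 6·24=144. Service cost 607.
{Site 1, Site 2, Site 3, Site 4, Site 5}: service cost 613
{Site 1, Site 3, Site 4, Site 5, Site 6}: service cost 615
Among all 6 size-5 choices, {Site 1, Site 2, Site 3, Site 4, Site 6} is lowest.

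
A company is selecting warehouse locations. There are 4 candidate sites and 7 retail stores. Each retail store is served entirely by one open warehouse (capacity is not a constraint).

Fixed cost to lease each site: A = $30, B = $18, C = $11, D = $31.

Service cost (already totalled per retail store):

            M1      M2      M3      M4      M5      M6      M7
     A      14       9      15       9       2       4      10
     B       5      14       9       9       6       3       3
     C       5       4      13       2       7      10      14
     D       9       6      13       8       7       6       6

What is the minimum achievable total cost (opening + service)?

Minimum total cost: 61

For any fixed open set, each retail store goes to its cheapest open site; total = fixed + service.
{B, C}: M1→B 5, M2→C 4, M3→B 9, M4→C 2, M5→B 6, M6→B 3, M7→B 3. Service 32; fixed 29; total 61.
{C}: service 55 + fixed 11 = 66
{B}: service 49 + fixed 18 = 67
{A, B, C, D}: M1→B 5, M2→C 4, M3→B 9, M4→C 2, M5→A 2, M6→B 3, M7→B 3. Service 28; fixed 90; total 118.
(All 15 nonempty subsets were checked; B and C is lowest.)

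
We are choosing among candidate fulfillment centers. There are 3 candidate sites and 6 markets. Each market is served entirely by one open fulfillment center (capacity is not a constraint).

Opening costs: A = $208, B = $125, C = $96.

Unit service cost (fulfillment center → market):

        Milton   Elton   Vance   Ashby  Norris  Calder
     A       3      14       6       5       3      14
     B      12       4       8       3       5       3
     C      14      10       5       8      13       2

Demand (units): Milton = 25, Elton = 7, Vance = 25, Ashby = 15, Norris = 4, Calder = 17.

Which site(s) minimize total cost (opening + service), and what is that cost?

For any fixed open set, each market goes to its cheapest open site; total = fixed + service.
{A, B}: Milton→A 3·25=75, Elton→B 4·7=28, Vance→A 6·25=150, Ashby→B 3·15=45, Norris→A 3·4=12, Calder→B 3·17=51. Service 361; fixed 333; total 694.
{A, C}: service 391 + fixed 304 = 695
{A, B, C}: Milton→A 3·25=75, Elton→B 4·7=28, Vance→C 5·25=125, Ashby→B 3·15=45, Norris→A 3·4=12, Calder→C 2·17=34. Service 319; fixed 429; total 748.
{C}: Milton→C 14·25=350, Elton→C 10·7=70, Vance→C 5·25=125, Ashby→C 8·15=120, Norris→C 13·4=52, Calder→C 2·17=34. Service 751; fixed 96; total 847.
No other subset beats 694.

Open A and B; minimum total cost 694.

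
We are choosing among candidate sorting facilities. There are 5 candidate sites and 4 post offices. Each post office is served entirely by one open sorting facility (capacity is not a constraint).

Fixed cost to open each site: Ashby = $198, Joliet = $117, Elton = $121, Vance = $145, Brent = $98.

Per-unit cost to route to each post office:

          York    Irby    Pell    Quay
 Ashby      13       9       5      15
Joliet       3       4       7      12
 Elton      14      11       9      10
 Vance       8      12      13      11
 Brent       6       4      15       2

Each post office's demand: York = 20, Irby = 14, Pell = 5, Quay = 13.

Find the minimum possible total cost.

For any fixed open set, each post office goes to its cheapest open site; total = fixed + service.
{Brent}: York→Brent 6·20=120, Irby→Brent 4·14=56, Pell→Brent 15·5=75, Quay→Brent 2·13=26. Service 277; fixed 98; total 375.
{Joliet, Brent}: service 177 + fixed 215 = 392
{Joliet}: service 307 + fixed 117 = 424
{Ashby, Joliet, Elton, Vance, Brent}: York→Joliet 3·20=60, Irby→Joliet 4·14=56, Pell→Ashby 5·5=25, Quay→Brent 2·13=26. Service 167; fixed 679; total 846.
No other subset beats 375.

Minimum total cost: 375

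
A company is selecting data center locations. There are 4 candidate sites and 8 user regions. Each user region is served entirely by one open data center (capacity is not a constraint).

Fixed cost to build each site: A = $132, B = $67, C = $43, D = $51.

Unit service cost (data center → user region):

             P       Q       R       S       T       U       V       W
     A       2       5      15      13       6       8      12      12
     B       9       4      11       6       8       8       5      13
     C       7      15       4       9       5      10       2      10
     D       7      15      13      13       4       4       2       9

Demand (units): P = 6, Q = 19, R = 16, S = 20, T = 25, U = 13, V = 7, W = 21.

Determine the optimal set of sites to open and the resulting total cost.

For any fixed open set, each user region goes to its cheapest open site; total = fixed + service.
{B, C, D}: P→C 7·6=42, Q→B 4·19=76, R→C 4·16=64, S→B 6·20=120, T→D 4·25=100, U→D 4·13=52, V→C 2·7=14, W→D 9·21=189. Service 657; fixed 161; total 818.
{B, C}: service 755 + fixed 110 = 865
{B, D}: P→D 7·6=42, Q→B 4·19=76, R→B 11·16=176, S→B 6·20=120, T→D 4·25=100, U→D 4·13=52, V→D 2·7=14, W→D 9·21=189. Service 769; fixed 118; total 887.
{A, B, C, D}: service 627 + fixed 293 = 920
No other subset beats 818.

Open B, C and D; minimum total cost 818.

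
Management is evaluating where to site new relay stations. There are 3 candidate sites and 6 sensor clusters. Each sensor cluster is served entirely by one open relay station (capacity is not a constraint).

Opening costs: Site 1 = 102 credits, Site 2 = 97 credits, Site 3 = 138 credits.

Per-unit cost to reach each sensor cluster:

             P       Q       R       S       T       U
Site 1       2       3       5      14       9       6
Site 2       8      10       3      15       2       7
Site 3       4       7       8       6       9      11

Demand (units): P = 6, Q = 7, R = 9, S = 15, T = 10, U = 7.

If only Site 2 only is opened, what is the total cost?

Each sensor cluster is assigned to its cheapest site among the open ones.
{Site 2}: P→Site 2 8·6=48, Q→Site 2 10·7=70, R→Site 2 3·9=27, S→Site 2 15·15=225, T→Site 2 2·10=20, U→Site 2 7·7=49. Service 439; fixed 97; total 536.

Total cost: 536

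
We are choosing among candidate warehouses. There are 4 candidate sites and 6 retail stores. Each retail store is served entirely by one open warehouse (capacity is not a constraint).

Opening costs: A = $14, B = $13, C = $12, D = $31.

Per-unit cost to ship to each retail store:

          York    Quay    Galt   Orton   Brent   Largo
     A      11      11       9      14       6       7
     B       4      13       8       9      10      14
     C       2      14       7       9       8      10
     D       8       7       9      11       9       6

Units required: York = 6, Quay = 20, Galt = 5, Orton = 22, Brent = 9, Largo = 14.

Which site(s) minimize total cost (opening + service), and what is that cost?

For any fixed open set, each retail store goes to its cheapest open site; total = fixed + service.
{A, C, D}: York→C 2·6=12, Quay→D 7·20=140, Galt→C 7·5=35, Orton→C 9·22=198, Brent→A 6·9=54, Largo→D 6·14=84. Service 523; fixed 57; total 580.
{C, D}: York→C 2·6=12, Quay→D 7·20=140, Galt→C 7·5=35, Orton→C 9·22=198, Brent→C 8·9=72, Largo→D 6·14=84. Service 541; fixed 43; total 584.
{A, B, C, D}: service 523 + fixed 70 = 593
{C}: York→C 2·6=12, Quay→C 14·20=280, Galt→C 7·5=35, Orton→C 9·22=198, Brent→C 8·9=72, Largo→C 10·14=140. Service 737; fixed 12; total 749.
No other subset beats 580.

Open A, C and D; minimum total cost 580.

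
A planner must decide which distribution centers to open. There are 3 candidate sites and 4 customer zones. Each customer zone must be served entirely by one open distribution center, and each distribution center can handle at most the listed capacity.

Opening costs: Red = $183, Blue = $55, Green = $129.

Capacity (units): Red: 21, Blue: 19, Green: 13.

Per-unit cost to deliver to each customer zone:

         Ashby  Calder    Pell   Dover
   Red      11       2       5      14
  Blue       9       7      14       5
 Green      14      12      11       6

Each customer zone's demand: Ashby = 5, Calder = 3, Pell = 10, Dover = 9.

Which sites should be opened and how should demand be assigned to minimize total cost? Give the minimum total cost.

Open {Red, Blue}: Ashby→Blue 9·5=45, Calder→Red 2·3=6, Pell→Red 5·10=50, Dover→Blue 5·9=45.
Loads: Red carries 13/21, Blue carries 14/19. Service 146; fixed 238; total 384.
Next best feasible plan costs 394.

Minimum total cost: 384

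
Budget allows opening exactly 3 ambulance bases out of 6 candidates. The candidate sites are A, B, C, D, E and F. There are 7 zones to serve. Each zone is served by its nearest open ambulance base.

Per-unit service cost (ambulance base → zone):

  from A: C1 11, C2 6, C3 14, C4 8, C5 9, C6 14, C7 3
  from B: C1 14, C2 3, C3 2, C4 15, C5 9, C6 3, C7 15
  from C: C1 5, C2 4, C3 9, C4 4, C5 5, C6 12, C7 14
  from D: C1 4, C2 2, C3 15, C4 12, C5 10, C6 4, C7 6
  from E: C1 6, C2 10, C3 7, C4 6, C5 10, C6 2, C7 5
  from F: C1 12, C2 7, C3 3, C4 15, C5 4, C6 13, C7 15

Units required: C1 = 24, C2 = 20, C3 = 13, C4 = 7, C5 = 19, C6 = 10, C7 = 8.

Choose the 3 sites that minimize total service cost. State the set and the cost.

Choose D, E and F; total service cost 353.

With exactly 3 open, each zone uses its cheapest among the chosen.
{D, E, F}: C1→D 4·24=96, C2→D 2·20=40, C3→F 3·13=39, C4→E 6·7=42, C5→F 4·19=76, C6→E 2·10=20, C7→E 5·8=40. Service cost 353.
{B, C, D}: service cost 363
{C, D, F}: service cost 367
Among all 20 size-3 choices, {D, E, F} is lowest.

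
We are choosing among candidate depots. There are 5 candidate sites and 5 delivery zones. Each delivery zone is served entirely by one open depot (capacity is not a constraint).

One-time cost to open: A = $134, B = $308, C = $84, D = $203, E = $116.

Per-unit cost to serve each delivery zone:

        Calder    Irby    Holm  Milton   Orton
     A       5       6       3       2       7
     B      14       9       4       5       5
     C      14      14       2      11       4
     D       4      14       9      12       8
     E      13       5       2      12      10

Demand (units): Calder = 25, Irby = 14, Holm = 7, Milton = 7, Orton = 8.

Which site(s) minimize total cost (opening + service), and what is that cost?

For any fixed open set, each delivery zone goes to its cheapest open site; total = fixed + service.
{A}: Calder→A 5·25=125, Irby→A 6·14=84, Holm→A 3·7=21, Milton→A 2·7=14, Orton→A 7·8=56. Service 300; fixed 134; total 434.
{A, C}: service 269 + fixed 218 = 487
{A, E}: Calder→A 5·25=125, Irby→E 5·14=70, Holm→E 2·7=14, Milton→A 2·7=14, Orton→A 7·8=56. Service 279; fixed 250; total 529.
{A, B, C, D, E}: service 230 + fixed 845 = 1075
No other subset beats 434.

Open A only; minimum total cost 434.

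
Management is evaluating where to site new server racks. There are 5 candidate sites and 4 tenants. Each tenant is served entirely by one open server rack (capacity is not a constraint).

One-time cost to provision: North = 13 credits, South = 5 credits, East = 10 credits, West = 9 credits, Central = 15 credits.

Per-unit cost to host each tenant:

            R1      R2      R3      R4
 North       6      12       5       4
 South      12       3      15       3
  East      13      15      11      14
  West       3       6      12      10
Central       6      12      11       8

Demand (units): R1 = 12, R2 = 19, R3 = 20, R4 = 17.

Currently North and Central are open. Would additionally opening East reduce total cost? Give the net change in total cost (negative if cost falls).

No — net change +10 (cost rises by 10).

Current service cost with {North, Central}: 468.
Adding East: each tenant re-picks its cheapest; new service cost 468, saving 0.
Extra fixed cost: 10. Net change = 10 − 0 = 10.
(Totals: 496 → 506.)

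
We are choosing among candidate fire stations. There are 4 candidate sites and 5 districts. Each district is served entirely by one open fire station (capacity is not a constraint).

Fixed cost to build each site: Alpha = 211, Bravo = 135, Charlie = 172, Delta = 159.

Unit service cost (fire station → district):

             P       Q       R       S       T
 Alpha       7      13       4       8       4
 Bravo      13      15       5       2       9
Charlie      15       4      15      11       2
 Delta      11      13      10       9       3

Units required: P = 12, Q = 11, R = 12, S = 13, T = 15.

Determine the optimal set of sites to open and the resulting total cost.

Open Bravo and Charlie; minimum total cost 623.

For any fixed open set, each district goes to its cheapest open site; total = fixed + service.
{Bravo, Charlie}: P→Bravo 13·12=156, Q→Charlie 4·11=44, R→Bravo 5·12=60, S→Bravo 2·13=26, T→Charlie 2·15=30. Service 316; fixed 307; total 623.
{Alpha}: service 439 + fixed 211 = 650
{Bravo}: P→Bravo 13·12=156, Q→Bravo 15·11=165, R→Bravo 5·12=60, S→Bravo 2·13=26, T→Bravo 9·15=135. Service 542; fixed 135; total 677.
{Alpha, Bravo, Charlie, Delta}: P→Alpha 7·12=84, Q→Charlie 4·11=44, R→Alpha 4·12=48, S→Bravo 2·13=26, T→Charlie 2·15=30. Service 232; fixed 677; total 909.
No other subset beats 623.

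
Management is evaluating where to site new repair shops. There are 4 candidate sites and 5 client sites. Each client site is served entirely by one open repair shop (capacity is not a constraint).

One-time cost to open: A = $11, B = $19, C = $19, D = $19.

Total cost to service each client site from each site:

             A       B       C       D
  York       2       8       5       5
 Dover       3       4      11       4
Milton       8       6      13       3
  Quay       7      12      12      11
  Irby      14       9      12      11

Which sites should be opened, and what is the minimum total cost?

Open A only; minimum total cost 45.

For any fixed open set, each client site goes to its cheapest open site; total = fixed + service.
{A}: York→A 2, Dover→A 3, Milton→A 8, Quay→A 7, Irby→A 14. Service 34; fixed 11; total 45.
{D}: York→D 5, Dover→D 4, Milton→D 3, Quay→D 11, Irby→D 11. Service 34; fixed 19; total 53.
{A, D}: service 26 + fixed 30 = 56
{A, B, C, D}: York→A 2, Dover→A 3, Milton→D 3, Quay→A 7, Irby→B 9. Service 24; fixed 68; total 92.
No other subset beats 45.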